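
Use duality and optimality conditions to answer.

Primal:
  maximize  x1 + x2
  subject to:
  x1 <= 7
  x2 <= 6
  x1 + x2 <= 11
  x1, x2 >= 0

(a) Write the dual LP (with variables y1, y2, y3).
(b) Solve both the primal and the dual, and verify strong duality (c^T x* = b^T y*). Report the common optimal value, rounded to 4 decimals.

The standard primal-dual pair for 'max c^T x s.t. A x <= b, x >= 0' is:
  Dual:  min b^T y  s.t.  A^T y >= c,  y >= 0.

So the dual LP is:
  minimize  7y1 + 6y2 + 11y3
  subject to:
    y1 + y3 >= 1
    y2 + y3 >= 1
    y1, y2, y3 >= 0

Solving the primal: x* = (5, 6).
  primal value c^T x* = 11.
Solving the dual: y* = (0, 0, 1).
  dual value b^T y* = 11.
Strong duality: c^T x* = b^T y*. Confirmed.

11


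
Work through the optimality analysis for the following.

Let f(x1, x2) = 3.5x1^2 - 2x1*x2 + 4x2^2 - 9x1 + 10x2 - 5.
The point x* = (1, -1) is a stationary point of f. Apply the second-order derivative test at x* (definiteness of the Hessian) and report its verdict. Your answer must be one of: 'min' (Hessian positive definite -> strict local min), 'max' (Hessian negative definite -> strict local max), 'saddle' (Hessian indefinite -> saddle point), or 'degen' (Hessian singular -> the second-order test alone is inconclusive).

Compute the Hessian H = grad^2 f:
  H = [[7, -2], [-2, 8]]
Verify stationarity: grad f(x*) = H x* + g = (0, 0).
Eigenvalues of H: 5.4384, 9.5616.
Both eigenvalues > 0, so H is positive definite -> x* is a strict local min.

min


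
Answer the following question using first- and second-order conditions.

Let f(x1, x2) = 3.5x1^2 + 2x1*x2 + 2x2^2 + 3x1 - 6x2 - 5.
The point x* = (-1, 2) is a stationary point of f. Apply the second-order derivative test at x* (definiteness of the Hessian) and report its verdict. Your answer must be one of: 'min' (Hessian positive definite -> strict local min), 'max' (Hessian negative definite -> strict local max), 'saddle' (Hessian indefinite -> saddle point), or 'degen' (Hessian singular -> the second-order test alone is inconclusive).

Compute the Hessian H = grad^2 f:
  H = [[7, 2], [2, 4]]
Verify stationarity: grad f(x*) = H x* + g = (0, 0).
Eigenvalues of H: 3, 8.
Both eigenvalues > 0, so H is positive definite -> x* is a strict local min.

min


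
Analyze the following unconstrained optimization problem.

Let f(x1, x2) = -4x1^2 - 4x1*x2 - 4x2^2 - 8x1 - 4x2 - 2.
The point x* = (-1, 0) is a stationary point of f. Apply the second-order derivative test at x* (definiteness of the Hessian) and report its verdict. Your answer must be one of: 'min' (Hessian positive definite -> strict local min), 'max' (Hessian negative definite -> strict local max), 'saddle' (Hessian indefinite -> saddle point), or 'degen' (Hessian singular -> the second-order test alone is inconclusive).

Compute the Hessian H = grad^2 f:
  H = [[-8, -4], [-4, -8]]
Verify stationarity: grad f(x*) = H x* + g = (0, 0).
Eigenvalues of H: -12, -4.
Both eigenvalues < 0, so H is negative definite -> x* is a strict local max.

max


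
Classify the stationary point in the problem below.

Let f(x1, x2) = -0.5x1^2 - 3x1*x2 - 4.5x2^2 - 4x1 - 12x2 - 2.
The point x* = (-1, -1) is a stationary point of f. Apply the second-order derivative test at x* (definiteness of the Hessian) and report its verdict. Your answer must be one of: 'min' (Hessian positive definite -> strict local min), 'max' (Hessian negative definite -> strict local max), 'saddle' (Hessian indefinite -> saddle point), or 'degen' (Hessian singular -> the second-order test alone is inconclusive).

Compute the Hessian H = grad^2 f:
  H = [[-1, -3], [-3, -9]]
Verify stationarity: grad f(x*) = H x* + g = (0, 0).
Eigenvalues of H: -10, 0.
H has a zero eigenvalue (singular; negative semidefinite but not definite), so H is neither positive definite, negative definite, nor indefinite. The second-order test alone is inconclusive -> degen.
(Indeed, f is constant along the null direction of H through x*, so x* is not a strict local extremum.)

degen


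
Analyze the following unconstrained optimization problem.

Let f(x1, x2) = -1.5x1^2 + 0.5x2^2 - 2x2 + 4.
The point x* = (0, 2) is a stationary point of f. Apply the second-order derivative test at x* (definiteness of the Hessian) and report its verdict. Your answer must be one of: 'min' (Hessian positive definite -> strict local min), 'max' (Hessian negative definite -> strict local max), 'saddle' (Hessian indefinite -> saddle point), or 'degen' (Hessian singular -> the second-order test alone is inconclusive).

Compute the Hessian H = grad^2 f:
  H = [[-3, 0], [0, 1]]
Verify stationarity: grad f(x*) = H x* + g = (0, 0).
Eigenvalues of H: -3, 1.
Eigenvalues have mixed signs, so H is indefinite -> x* is a saddle point.

saddle


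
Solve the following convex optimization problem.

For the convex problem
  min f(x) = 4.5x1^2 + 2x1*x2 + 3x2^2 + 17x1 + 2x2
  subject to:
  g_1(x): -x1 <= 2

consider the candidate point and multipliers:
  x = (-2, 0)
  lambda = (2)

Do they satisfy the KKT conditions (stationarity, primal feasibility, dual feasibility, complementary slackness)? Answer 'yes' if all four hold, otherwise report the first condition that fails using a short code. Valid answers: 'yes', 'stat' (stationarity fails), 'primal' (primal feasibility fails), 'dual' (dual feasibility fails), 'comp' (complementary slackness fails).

Gradient of f: grad f(x) = Q x + c = (-1, -2)
Constraint values g_i(x) = a_i^T x - b_i:
  g_1((-2, 0)) = 0
Stationarity residual: grad f(x) + sum_i lambda_i a_i = (-3, -2)
  -> stationarity FAILS
Primal feasibility (all g_i <= 0): OK
Dual feasibility (all lambda_i >= 0): OK
Complementary slackness (lambda_i * g_i(x) = 0 for all i): OK

Verdict: the first failing condition is stationarity -> stat.

stat


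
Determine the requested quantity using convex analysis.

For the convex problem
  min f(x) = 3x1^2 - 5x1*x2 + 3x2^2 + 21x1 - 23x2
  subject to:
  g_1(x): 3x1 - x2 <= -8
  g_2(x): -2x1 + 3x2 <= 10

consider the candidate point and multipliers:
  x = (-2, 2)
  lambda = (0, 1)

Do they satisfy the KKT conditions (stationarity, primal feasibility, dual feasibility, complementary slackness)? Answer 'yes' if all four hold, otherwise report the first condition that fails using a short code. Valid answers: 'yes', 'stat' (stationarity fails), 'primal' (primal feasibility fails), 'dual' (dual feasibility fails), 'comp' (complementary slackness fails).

Gradient of f: grad f(x) = Q x + c = (-1, -1)
Constraint values g_i(x) = a_i^T x - b_i:
  g_1((-2, 2)) = 0
  g_2((-2, 2)) = 0
Stationarity residual: grad f(x) + sum_i lambda_i a_i = (-3, 2)
  -> stationarity FAILS
Primal feasibility (all g_i <= 0): OK
Dual feasibility (all lambda_i >= 0): OK
Complementary slackness (lambda_i * g_i(x) = 0 for all i): OK

Verdict: the first failing condition is stationarity -> stat.

stat


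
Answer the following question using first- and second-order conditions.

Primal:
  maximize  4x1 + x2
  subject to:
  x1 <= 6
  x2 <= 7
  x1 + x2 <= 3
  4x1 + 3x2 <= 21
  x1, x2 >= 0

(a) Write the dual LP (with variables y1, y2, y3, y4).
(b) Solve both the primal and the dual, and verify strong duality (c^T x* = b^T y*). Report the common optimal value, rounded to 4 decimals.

The standard primal-dual pair for 'max c^T x s.t. A x <= b, x >= 0' is:
  Dual:  min b^T y  s.t.  A^T y >= c,  y >= 0.

So the dual LP is:
  minimize  6y1 + 7y2 + 3y3 + 21y4
  subject to:
    y1 + y3 + 4y4 >= 4
    y2 + y3 + 3y4 >= 1
    y1, y2, y3, y4 >= 0

Solving the primal: x* = (3, 0).
  primal value c^T x* = 12.
Solving the dual: y* = (0, 0, 4, 0).
  dual value b^T y* = 12.
Strong duality: c^T x* = b^T y*. Confirmed.

12


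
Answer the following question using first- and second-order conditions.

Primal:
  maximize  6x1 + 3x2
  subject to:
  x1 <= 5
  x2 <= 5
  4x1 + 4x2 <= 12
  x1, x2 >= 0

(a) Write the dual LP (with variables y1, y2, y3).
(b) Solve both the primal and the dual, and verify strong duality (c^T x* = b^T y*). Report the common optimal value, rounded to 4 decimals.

The standard primal-dual pair for 'max c^T x s.t. A x <= b, x >= 0' is:
  Dual:  min b^T y  s.t.  A^T y >= c,  y >= 0.

So the dual LP is:
  minimize  5y1 + 5y2 + 12y3
  subject to:
    y1 + 4y3 >= 6
    y2 + 4y3 >= 3
    y1, y2, y3 >= 0

Solving the primal: x* = (3, 0).
  primal value c^T x* = 18.
Solving the dual: y* = (0, 0, 1.5).
  dual value b^T y* = 18.
Strong duality: c^T x* = b^T y*. Confirmed.

18


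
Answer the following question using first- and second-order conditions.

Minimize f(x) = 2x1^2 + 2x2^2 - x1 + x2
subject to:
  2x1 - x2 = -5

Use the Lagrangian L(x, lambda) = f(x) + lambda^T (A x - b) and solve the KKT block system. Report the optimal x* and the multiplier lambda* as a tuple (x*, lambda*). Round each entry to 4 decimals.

Form the Lagrangian:
  L(x, lambda) = (1/2) x^T Q x + c^T x + lambda^T (A x - b)
Stationarity (grad_x L = 0): Q x + c + A^T lambda = 0.
Primal feasibility: A x = b.

This gives the KKT block system:
  [ Q   A^T ] [ x     ]   [-c ]
  [ A    0  ] [ lambda ] = [ b ]

Solving the linear system:
  x*      = (-2.05, 0.9)
  lambda* = (4.6)
  f(x*)   = 12.975

x* = (-2.05, 0.9), lambda* = (4.6)


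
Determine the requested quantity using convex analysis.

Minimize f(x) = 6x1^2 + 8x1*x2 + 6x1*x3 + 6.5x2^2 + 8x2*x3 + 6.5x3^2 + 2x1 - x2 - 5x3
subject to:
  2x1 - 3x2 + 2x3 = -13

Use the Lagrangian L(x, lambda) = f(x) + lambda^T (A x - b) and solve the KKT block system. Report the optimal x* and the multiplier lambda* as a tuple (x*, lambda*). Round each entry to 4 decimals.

Form the Lagrangian:
  L(x, lambda) = (1/2) x^T Q x + c^T x + lambda^T (A x - b)
Stationarity (grad_x L = 0): Q x + c + A^T lambda = 0.
Primal feasibility: A x = b.

This gives the KKT block system:
  [ Q   A^T ] [ x     ]   [-c ]
  [ A    0  ] [ lambda ] = [ b ]

Solving the linear system:
  x*      = (-2.0133, 2.5073, -0.7257)
  lambda* = (3.2277)
  f(x*)   = 19.5273

x* = (-2.0133, 2.5073, -0.7257), lambda* = (3.2277)


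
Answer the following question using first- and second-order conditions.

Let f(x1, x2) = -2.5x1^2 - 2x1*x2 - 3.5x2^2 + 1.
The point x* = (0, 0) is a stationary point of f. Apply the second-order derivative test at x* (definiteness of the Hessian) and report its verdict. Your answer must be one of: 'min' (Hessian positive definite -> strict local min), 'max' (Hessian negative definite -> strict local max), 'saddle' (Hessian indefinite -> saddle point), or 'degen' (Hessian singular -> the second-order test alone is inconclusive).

Compute the Hessian H = grad^2 f:
  H = [[-5, -2], [-2, -7]]
Verify stationarity: grad f(x*) = H x* + g = (0, 0).
Eigenvalues of H: -8.2361, -3.7639.
Both eigenvalues < 0, so H is negative definite -> x* is a strict local max.

max


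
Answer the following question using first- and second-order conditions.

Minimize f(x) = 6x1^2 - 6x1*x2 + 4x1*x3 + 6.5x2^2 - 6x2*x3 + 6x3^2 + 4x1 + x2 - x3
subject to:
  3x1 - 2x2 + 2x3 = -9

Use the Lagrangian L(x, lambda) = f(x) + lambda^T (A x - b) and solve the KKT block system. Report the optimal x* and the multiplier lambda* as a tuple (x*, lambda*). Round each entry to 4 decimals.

Form the Lagrangian:
  L(x, lambda) = (1/2) x^T Q x + c^T x + lambda^T (A x - b)
Stationarity (grad_x L = 0): Q x + c + A^T lambda = 0.
Primal feasibility: A x = b.

This gives the KKT block system:
  [ Q   A^T ] [ x     ]   [-c ]
  [ A    0  ] [ lambda ] = [ b ]

Solving the linear system:
  x*      = (-2.5804, -0.1065, -0.7359)
  lambda* = (9.7565)
  f(x*)   = 39.0582

x* = (-2.5804, -0.1065, -0.7359), lambda* = (9.7565)


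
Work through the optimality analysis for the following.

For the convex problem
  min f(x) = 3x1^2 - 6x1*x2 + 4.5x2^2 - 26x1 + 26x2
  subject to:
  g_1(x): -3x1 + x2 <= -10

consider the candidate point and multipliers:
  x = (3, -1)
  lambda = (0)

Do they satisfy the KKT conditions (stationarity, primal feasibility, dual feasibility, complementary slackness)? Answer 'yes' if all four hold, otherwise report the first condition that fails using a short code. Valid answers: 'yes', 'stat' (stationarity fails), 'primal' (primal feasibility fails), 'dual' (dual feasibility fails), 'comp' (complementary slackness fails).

Gradient of f: grad f(x) = Q x + c = (-2, -1)
Constraint values g_i(x) = a_i^T x - b_i:
  g_1((3, -1)) = 0
Stationarity residual: grad f(x) + sum_i lambda_i a_i = (-2, -1)
  -> stationarity FAILS
Primal feasibility (all g_i <= 0): OK
Dual feasibility (all lambda_i >= 0): OK
Complementary slackness (lambda_i * g_i(x) = 0 for all i): OK

Verdict: the first failing condition is stationarity -> stat.

stat


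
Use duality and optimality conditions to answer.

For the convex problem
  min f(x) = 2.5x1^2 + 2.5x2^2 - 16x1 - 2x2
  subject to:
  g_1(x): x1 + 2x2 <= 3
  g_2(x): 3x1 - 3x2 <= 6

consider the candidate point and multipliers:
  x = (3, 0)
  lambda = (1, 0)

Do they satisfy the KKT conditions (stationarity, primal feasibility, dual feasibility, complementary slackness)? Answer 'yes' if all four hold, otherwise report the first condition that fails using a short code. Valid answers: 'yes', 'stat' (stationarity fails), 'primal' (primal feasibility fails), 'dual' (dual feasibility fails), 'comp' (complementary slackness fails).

Gradient of f: grad f(x) = Q x + c = (-1, -2)
Constraint values g_i(x) = a_i^T x - b_i:
  g_1((3, 0)) = 0
  g_2((3, 0)) = 3
Stationarity residual: grad f(x) + sum_i lambda_i a_i = (0, 0)
  -> stationarity OK
Primal feasibility (all g_i <= 0): FAILS
Dual feasibility (all lambda_i >= 0): OK
Complementary slackness (lambda_i * g_i(x) = 0 for all i): OK

Verdict: the first failing condition is primal_feasibility -> primal.

primal


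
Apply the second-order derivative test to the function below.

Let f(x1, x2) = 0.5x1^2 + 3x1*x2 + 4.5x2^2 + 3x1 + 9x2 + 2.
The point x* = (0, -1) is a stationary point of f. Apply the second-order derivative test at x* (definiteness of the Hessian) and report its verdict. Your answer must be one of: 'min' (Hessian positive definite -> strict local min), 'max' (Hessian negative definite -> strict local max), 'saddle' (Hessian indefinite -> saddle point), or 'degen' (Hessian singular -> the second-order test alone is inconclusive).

Compute the Hessian H = grad^2 f:
  H = [[1, 3], [3, 9]]
Verify stationarity: grad f(x*) = H x* + g = (0, 0).
Eigenvalues of H: 0, 10.
H has a zero eigenvalue (singular; positive semidefinite but not definite), so H is neither positive definite, negative definite, nor indefinite. The second-order test alone is inconclusive -> degen.
(Indeed, f is constant along the null direction of H through x*, so x* is not a strict local extremum.)

degen


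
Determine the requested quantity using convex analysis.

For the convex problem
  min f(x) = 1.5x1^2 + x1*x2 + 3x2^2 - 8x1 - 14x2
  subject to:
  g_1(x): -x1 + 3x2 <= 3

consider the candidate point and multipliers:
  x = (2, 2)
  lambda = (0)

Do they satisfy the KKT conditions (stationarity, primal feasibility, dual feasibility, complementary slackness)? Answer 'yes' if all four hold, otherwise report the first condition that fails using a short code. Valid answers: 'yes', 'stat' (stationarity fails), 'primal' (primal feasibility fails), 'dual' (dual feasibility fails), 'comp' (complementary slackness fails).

Gradient of f: grad f(x) = Q x + c = (0, 0)
Constraint values g_i(x) = a_i^T x - b_i:
  g_1((2, 2)) = 1
Stationarity residual: grad f(x) + sum_i lambda_i a_i = (0, 0)
  -> stationarity OK
Primal feasibility (all g_i <= 0): FAILS
Dual feasibility (all lambda_i >= 0): OK
Complementary slackness (lambda_i * g_i(x) = 0 for all i): OK

Verdict: the first failing condition is primal_feasibility -> primal.

primal


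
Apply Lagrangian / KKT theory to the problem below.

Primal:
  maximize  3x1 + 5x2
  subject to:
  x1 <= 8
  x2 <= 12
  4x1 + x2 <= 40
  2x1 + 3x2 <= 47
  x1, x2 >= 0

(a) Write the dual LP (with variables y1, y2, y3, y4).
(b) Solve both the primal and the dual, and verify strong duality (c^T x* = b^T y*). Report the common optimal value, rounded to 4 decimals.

The standard primal-dual pair for 'max c^T x s.t. A x <= b, x >= 0' is:
  Dual:  min b^T y  s.t.  A^T y >= c,  y >= 0.

So the dual LP is:
  minimize  8y1 + 12y2 + 40y3 + 47y4
  subject to:
    y1 + 4y3 + 2y4 >= 3
    y2 + y3 + 3y4 >= 5
    y1, y2, y3, y4 >= 0

Solving the primal: x* = (5.5, 12).
  primal value c^T x* = 76.5.
Solving the dual: y* = (0, 0.5, 0, 1.5).
  dual value b^T y* = 76.5.
Strong duality: c^T x* = b^T y*. Confirmed.

76.5


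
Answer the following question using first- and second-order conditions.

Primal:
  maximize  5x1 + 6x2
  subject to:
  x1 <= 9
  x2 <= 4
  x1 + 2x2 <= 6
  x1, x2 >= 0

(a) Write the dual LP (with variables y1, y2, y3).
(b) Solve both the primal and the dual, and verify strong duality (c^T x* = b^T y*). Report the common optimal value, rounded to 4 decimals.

The standard primal-dual pair for 'max c^T x s.t. A x <= b, x >= 0' is:
  Dual:  min b^T y  s.t.  A^T y >= c,  y >= 0.

So the dual LP is:
  minimize  9y1 + 4y2 + 6y3
  subject to:
    y1 + y3 >= 5
    y2 + 2y3 >= 6
    y1, y2, y3 >= 0

Solving the primal: x* = (6, 0).
  primal value c^T x* = 30.
Solving the dual: y* = (0, 0, 5).
  dual value b^T y* = 30.
Strong duality: c^T x* = b^T y*. Confirmed.

30


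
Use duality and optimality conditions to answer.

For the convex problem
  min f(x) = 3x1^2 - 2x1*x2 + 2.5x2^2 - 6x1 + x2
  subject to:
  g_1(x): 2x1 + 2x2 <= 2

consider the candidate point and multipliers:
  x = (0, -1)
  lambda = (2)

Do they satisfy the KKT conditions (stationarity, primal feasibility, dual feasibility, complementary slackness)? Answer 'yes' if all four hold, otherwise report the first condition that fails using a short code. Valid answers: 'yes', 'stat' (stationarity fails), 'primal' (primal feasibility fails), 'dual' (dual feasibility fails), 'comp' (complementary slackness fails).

Gradient of f: grad f(x) = Q x + c = (-4, -4)
Constraint values g_i(x) = a_i^T x - b_i:
  g_1((0, -1)) = -4
Stationarity residual: grad f(x) + sum_i lambda_i a_i = (0, 0)
  -> stationarity OK
Primal feasibility (all g_i <= 0): OK
Dual feasibility (all lambda_i >= 0): OK
Complementary slackness (lambda_i * g_i(x) = 0 for all i): FAILS

Verdict: the first failing condition is complementary_slackness -> comp.

comp


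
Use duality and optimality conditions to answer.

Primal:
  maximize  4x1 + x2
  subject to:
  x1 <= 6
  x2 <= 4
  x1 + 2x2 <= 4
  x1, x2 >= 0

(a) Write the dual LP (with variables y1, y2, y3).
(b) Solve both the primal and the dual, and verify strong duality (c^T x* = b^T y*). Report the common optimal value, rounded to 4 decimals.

The standard primal-dual pair for 'max c^T x s.t. A x <= b, x >= 0' is:
  Dual:  min b^T y  s.t.  A^T y >= c,  y >= 0.

So the dual LP is:
  minimize  6y1 + 4y2 + 4y3
  subject to:
    y1 + y3 >= 4
    y2 + 2y3 >= 1
    y1, y2, y3 >= 0

Solving the primal: x* = (4, 0).
  primal value c^T x* = 16.
Solving the dual: y* = (0, 0, 4).
  dual value b^T y* = 16.
Strong duality: c^T x* = b^T y*. Confirmed.

16


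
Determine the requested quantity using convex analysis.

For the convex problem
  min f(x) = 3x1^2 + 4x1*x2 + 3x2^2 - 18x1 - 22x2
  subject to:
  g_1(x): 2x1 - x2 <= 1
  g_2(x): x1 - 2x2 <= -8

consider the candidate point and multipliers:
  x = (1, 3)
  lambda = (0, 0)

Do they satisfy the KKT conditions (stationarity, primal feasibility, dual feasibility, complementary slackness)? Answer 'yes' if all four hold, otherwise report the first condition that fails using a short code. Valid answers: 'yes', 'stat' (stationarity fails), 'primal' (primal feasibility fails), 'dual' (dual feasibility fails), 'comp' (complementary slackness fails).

Gradient of f: grad f(x) = Q x + c = (0, 0)
Constraint values g_i(x) = a_i^T x - b_i:
  g_1((1, 3)) = -2
  g_2((1, 3)) = 3
Stationarity residual: grad f(x) + sum_i lambda_i a_i = (0, 0)
  -> stationarity OK
Primal feasibility (all g_i <= 0): FAILS
Dual feasibility (all lambda_i >= 0): OK
Complementary slackness (lambda_i * g_i(x) = 0 for all i): OK

Verdict: the first failing condition is primal_feasibility -> primal.

primal


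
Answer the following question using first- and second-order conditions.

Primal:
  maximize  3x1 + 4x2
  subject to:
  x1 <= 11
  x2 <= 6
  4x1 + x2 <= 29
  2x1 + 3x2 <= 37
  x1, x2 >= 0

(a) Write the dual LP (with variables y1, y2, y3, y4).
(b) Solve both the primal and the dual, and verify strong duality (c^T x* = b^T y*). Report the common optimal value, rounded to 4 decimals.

The standard primal-dual pair for 'max c^T x s.t. A x <= b, x >= 0' is:
  Dual:  min b^T y  s.t.  A^T y >= c,  y >= 0.

So the dual LP is:
  minimize  11y1 + 6y2 + 29y3 + 37y4
  subject to:
    y1 + 4y3 + 2y4 >= 3
    y2 + y3 + 3y4 >= 4
    y1, y2, y3, y4 >= 0

Solving the primal: x* = (5.75, 6).
  primal value c^T x* = 41.25.
Solving the dual: y* = (0, 3.25, 0.75, 0).
  dual value b^T y* = 41.25.
Strong duality: c^T x* = b^T y*. Confirmed.

41.25


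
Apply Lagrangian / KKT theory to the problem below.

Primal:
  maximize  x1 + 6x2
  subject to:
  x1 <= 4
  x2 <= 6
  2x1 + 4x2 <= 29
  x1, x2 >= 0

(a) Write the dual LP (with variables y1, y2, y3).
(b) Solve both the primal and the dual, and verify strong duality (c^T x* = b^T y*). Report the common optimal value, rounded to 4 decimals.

The standard primal-dual pair for 'max c^T x s.t. A x <= b, x >= 0' is:
  Dual:  min b^T y  s.t.  A^T y >= c,  y >= 0.

So the dual LP is:
  minimize  4y1 + 6y2 + 29y3
  subject to:
    y1 + 2y3 >= 1
    y2 + 4y3 >= 6
    y1, y2, y3 >= 0

Solving the primal: x* = (2.5, 6).
  primal value c^T x* = 38.5.
Solving the dual: y* = (0, 4, 0.5).
  dual value b^T y* = 38.5.
Strong duality: c^T x* = b^T y*. Confirmed.

38.5


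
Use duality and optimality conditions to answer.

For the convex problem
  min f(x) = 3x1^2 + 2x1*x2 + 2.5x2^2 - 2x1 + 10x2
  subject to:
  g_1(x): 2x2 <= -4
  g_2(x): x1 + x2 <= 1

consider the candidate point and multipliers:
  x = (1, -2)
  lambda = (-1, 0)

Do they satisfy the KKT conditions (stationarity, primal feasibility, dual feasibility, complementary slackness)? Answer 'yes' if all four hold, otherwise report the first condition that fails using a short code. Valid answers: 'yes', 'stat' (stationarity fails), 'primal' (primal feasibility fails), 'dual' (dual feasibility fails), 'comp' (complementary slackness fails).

Gradient of f: grad f(x) = Q x + c = (0, 2)
Constraint values g_i(x) = a_i^T x - b_i:
  g_1((1, -2)) = 0
  g_2((1, -2)) = -2
Stationarity residual: grad f(x) + sum_i lambda_i a_i = (0, 0)
  -> stationarity OK
Primal feasibility (all g_i <= 0): OK
Dual feasibility (all lambda_i >= 0): FAILS
Complementary slackness (lambda_i * g_i(x) = 0 for all i): OK

Verdict: the first failing condition is dual_feasibility -> dual.

dual


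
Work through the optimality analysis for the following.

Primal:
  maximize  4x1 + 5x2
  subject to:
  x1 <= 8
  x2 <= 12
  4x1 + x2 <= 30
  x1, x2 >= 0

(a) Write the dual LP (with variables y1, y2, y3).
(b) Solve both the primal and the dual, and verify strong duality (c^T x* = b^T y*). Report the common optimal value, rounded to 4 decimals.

The standard primal-dual pair for 'max c^T x s.t. A x <= b, x >= 0' is:
  Dual:  min b^T y  s.t.  A^T y >= c,  y >= 0.

So the dual LP is:
  minimize  8y1 + 12y2 + 30y3
  subject to:
    y1 + 4y3 >= 4
    y2 + y3 >= 5
    y1, y2, y3 >= 0

Solving the primal: x* = (4.5, 12).
  primal value c^T x* = 78.
Solving the dual: y* = (0, 4, 1).
  dual value b^T y* = 78.
Strong duality: c^T x* = b^T y*. Confirmed.

78


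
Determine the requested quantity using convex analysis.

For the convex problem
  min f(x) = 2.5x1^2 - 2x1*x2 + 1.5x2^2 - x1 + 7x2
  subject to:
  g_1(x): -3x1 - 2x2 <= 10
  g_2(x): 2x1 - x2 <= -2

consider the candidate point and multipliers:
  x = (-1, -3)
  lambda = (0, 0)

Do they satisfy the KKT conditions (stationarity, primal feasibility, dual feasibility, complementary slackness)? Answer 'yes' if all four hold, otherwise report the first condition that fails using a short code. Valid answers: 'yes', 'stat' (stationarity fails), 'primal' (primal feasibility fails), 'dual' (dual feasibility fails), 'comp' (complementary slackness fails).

Gradient of f: grad f(x) = Q x + c = (0, 0)
Constraint values g_i(x) = a_i^T x - b_i:
  g_1((-1, -3)) = -1
  g_2((-1, -3)) = 3
Stationarity residual: grad f(x) + sum_i lambda_i a_i = (0, 0)
  -> stationarity OK
Primal feasibility (all g_i <= 0): FAILS
Dual feasibility (all lambda_i >= 0): OK
Complementary slackness (lambda_i * g_i(x) = 0 for all i): OK

Verdict: the first failing condition is primal_feasibility -> primal.

primal


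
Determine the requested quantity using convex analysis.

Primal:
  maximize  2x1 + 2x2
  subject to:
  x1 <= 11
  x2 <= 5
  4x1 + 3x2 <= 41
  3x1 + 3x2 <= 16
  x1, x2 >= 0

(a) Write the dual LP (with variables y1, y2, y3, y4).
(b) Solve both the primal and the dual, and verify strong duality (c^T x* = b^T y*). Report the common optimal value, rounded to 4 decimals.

The standard primal-dual pair for 'max c^T x s.t. A x <= b, x >= 0' is:
  Dual:  min b^T y  s.t.  A^T y >= c,  y >= 0.

So the dual LP is:
  minimize  11y1 + 5y2 + 41y3 + 16y4
  subject to:
    y1 + 4y3 + 3y4 >= 2
    y2 + 3y3 + 3y4 >= 2
    y1, y2, y3, y4 >= 0

Solving the primal: x* = (5.3333, 0).
  primal value c^T x* = 10.6667.
Solving the dual: y* = (0, 0, 0, 0.6667).
  dual value b^T y* = 10.6667.
Strong duality: c^T x* = b^T y*. Confirmed.

10.6667


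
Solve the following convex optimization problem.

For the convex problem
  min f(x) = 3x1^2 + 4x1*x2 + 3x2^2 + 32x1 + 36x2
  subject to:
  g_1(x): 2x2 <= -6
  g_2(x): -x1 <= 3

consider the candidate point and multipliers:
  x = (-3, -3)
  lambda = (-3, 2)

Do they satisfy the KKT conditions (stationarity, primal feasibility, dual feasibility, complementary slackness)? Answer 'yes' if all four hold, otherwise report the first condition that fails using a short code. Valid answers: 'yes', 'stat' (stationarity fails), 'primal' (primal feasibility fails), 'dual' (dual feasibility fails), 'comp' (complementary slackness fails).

Gradient of f: grad f(x) = Q x + c = (2, 6)
Constraint values g_i(x) = a_i^T x - b_i:
  g_1((-3, -3)) = 0
  g_2((-3, -3)) = 0
Stationarity residual: grad f(x) + sum_i lambda_i a_i = (0, 0)
  -> stationarity OK
Primal feasibility (all g_i <= 0): OK
Dual feasibility (all lambda_i >= 0): FAILS
Complementary slackness (lambda_i * g_i(x) = 0 for all i): OK

Verdict: the first failing condition is dual_feasibility -> dual.

dual


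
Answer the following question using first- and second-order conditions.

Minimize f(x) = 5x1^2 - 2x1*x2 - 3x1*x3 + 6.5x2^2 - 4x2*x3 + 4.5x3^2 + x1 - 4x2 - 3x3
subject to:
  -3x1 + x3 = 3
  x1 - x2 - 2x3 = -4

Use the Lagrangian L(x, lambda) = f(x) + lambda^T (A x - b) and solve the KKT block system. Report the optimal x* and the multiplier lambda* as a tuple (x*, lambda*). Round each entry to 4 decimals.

Form the Lagrangian:
  L(x, lambda) = (1/2) x^T Q x + c^T x + lambda^T (A x - b)
Stationarity (grad_x L = 0): Q x + c + A^T lambda = 0.
Primal feasibility: A x = b.

This gives the KKT block system:
  [ Q   A^T ] [ x     ]   [-c ]
  [ A    0  ] [ lambda ] = [ b ]

Solving the linear system:
  x*      = (-0.5613, 0.8067, 1.316)
  lambda* = (-2.6097, 2.3457)
  f(x*)   = 4.7379

x* = (-0.5613, 0.8067, 1.316), lambda* = (-2.6097, 2.3457)


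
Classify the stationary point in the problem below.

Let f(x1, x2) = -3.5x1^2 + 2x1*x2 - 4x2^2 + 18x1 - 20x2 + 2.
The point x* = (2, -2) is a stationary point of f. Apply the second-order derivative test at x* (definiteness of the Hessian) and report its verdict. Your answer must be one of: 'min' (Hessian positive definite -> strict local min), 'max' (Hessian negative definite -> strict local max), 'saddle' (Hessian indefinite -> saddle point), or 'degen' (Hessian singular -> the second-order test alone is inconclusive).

Compute the Hessian H = grad^2 f:
  H = [[-7, 2], [2, -8]]
Verify stationarity: grad f(x*) = H x* + g = (0, 0).
Eigenvalues of H: -9.5616, -5.4384.
Both eigenvalues < 0, so H is negative definite -> x* is a strict local max.

max


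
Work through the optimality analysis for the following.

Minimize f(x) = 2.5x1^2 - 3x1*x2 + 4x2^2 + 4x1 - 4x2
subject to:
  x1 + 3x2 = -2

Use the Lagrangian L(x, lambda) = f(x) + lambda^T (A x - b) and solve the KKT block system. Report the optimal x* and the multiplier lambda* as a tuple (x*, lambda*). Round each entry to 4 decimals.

Form the Lagrangian:
  L(x, lambda) = (1/2) x^T Q x + c^T x + lambda^T (A x - b)
Stationarity (grad_x L = 0): Q x + c + A^T lambda = 0.
Primal feasibility: A x = b.

This gives the KKT block system:
  [ Q   A^T ] [ x     ]   [-c ]
  [ A    0  ] [ lambda ] = [ b ]

Solving the linear system:
  x*      = (-1.1549, -0.2817)
  lambda* = (0.9296)
  f(x*)   = -0.8169

x* = (-1.1549, -0.2817), lambda* = (0.9296)


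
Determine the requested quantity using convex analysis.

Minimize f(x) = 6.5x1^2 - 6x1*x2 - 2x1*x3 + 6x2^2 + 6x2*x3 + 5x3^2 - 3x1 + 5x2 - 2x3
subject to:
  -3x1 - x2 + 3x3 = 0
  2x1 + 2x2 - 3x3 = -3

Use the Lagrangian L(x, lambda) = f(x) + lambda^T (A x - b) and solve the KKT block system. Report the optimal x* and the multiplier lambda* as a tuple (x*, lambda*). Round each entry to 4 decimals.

Form the Lagrangian:
  L(x, lambda) = (1/2) x^T Q x + c^T x + lambda^T (A x - b)
Stationarity (grad_x L = 0): Q x + c + A^T lambda = 0.
Primal feasibility: A x = b.

This gives the KKT block system:
  [ Q   A^T ] [ x     ]   [-c ]
  [ A    0  ] [ lambda ] = [ b ]

Solving the linear system:
  x*      = (1.4477, -1.5523, 0.9303)
  lambda* = (20.0027, 18.3673)
  f(x*)   = 20.5684

x* = (1.4477, -1.5523, 0.9303), lambda* = (20.0027, 18.3673)


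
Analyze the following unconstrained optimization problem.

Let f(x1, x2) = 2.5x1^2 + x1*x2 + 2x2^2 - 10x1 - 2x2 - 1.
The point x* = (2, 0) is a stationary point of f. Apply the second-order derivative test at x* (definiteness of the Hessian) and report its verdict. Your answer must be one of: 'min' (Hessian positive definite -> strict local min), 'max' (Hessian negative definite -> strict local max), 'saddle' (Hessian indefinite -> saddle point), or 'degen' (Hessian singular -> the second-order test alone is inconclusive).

Compute the Hessian H = grad^2 f:
  H = [[5, 1], [1, 4]]
Verify stationarity: grad f(x*) = H x* + g = (0, 0).
Eigenvalues of H: 3.382, 5.618.
Both eigenvalues > 0, so H is positive definite -> x* is a strict local min.

min


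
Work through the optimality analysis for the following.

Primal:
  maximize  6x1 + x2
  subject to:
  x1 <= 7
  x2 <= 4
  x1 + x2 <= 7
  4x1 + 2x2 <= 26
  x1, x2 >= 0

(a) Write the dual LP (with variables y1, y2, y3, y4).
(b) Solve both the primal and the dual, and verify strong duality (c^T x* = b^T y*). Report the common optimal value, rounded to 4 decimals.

The standard primal-dual pair for 'max c^T x s.t. A x <= b, x >= 0' is:
  Dual:  min b^T y  s.t.  A^T y >= c,  y >= 0.

So the dual LP is:
  minimize  7y1 + 4y2 + 7y3 + 26y4
  subject to:
    y1 + y3 + 4y4 >= 6
    y2 + y3 + 2y4 >= 1
    y1, y2, y3, y4 >= 0

Solving the primal: x* = (6.5, 0).
  primal value c^T x* = 39.
Solving the dual: y* = (0, 0, 0, 1.5).
  dual value b^T y* = 39.
Strong duality: c^T x* = b^T y*. Confirmed.

39


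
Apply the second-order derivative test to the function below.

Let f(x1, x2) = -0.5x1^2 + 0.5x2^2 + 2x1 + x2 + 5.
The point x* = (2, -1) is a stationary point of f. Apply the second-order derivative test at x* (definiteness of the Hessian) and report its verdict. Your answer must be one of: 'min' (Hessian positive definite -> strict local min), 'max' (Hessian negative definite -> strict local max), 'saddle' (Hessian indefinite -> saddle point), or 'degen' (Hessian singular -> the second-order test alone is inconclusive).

Compute the Hessian H = grad^2 f:
  H = [[-1, 0], [0, 1]]
Verify stationarity: grad f(x*) = H x* + g = (0, 0).
Eigenvalues of H: -1, 1.
Eigenvalues have mixed signs, so H is indefinite -> x* is a saddle point.

saddle


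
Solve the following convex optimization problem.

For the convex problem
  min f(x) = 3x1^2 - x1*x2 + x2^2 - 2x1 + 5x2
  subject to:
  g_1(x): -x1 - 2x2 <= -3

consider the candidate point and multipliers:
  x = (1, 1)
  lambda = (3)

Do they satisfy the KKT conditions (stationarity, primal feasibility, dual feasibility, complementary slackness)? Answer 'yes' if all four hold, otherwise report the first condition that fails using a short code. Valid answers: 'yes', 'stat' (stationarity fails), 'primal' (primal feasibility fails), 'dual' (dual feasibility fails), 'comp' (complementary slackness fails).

Gradient of f: grad f(x) = Q x + c = (3, 6)
Constraint values g_i(x) = a_i^T x - b_i:
  g_1((1, 1)) = 0
Stationarity residual: grad f(x) + sum_i lambda_i a_i = (0, 0)
  -> stationarity OK
Primal feasibility (all g_i <= 0): OK
Dual feasibility (all lambda_i >= 0): OK
Complementary slackness (lambda_i * g_i(x) = 0 for all i): OK

Verdict: yes, KKT holds.

yes


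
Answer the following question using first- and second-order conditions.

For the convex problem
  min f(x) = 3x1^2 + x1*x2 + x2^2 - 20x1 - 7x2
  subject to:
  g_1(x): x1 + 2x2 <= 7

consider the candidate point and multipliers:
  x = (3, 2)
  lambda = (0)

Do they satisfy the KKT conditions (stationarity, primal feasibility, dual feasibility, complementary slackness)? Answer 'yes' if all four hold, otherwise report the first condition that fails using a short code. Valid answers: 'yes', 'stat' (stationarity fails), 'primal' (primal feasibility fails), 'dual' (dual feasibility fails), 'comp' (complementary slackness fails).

Gradient of f: grad f(x) = Q x + c = (0, 0)
Constraint values g_i(x) = a_i^T x - b_i:
  g_1((3, 2)) = 0
Stationarity residual: grad f(x) + sum_i lambda_i a_i = (0, 0)
  -> stationarity OK
Primal feasibility (all g_i <= 0): OK
Dual feasibility (all lambda_i >= 0): OK
Complementary slackness (lambda_i * g_i(x) = 0 for all i): OK

Verdict: yes, KKT holds.

yes


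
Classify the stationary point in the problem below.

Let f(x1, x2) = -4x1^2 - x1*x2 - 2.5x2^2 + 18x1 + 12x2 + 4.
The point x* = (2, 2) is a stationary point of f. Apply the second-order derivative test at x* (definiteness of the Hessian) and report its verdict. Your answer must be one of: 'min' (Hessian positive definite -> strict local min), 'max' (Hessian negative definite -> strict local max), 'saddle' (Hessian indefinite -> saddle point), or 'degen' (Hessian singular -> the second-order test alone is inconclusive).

Compute the Hessian H = grad^2 f:
  H = [[-8, -1], [-1, -5]]
Verify stationarity: grad f(x*) = H x* + g = (0, 0).
Eigenvalues of H: -8.3028, -4.6972.
Both eigenvalues < 0, so H is negative definite -> x* is a strict local max.

max


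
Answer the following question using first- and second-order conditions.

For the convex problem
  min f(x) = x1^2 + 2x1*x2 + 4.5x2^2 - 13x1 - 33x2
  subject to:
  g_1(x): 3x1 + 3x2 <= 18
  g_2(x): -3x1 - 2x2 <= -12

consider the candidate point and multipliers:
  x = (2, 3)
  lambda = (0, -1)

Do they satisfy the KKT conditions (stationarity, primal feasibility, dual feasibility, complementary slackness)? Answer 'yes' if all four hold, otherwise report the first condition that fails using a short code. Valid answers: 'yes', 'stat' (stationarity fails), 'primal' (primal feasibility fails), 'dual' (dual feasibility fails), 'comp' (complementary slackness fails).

Gradient of f: grad f(x) = Q x + c = (-3, -2)
Constraint values g_i(x) = a_i^T x - b_i:
  g_1((2, 3)) = -3
  g_2((2, 3)) = 0
Stationarity residual: grad f(x) + sum_i lambda_i a_i = (0, 0)
  -> stationarity OK
Primal feasibility (all g_i <= 0): OK
Dual feasibility (all lambda_i >= 0): FAILS
Complementary slackness (lambda_i * g_i(x) = 0 for all i): OK

Verdict: the first failing condition is dual_feasibility -> dual.

dual


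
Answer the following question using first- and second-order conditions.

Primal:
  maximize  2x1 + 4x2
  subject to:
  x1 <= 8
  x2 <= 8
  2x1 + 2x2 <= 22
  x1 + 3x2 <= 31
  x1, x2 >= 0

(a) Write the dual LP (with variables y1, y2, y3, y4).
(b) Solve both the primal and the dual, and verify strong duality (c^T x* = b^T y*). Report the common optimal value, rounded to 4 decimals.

The standard primal-dual pair for 'max c^T x s.t. A x <= b, x >= 0' is:
  Dual:  min b^T y  s.t.  A^T y >= c,  y >= 0.

So the dual LP is:
  minimize  8y1 + 8y2 + 22y3 + 31y4
  subject to:
    y1 + 2y3 + y4 >= 2
    y2 + 2y3 + 3y4 >= 4
    y1, y2, y3, y4 >= 0

Solving the primal: x* = (3, 8).
  primal value c^T x* = 38.
Solving the dual: y* = (0, 2, 1, 0).
  dual value b^T y* = 38.
Strong duality: c^T x* = b^T y*. Confirmed.

38


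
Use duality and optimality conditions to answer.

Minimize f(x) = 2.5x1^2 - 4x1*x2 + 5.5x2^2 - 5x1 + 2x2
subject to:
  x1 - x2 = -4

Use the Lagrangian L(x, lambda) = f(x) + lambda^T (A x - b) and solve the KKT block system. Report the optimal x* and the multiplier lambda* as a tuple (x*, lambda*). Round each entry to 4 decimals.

Form the Lagrangian:
  L(x, lambda) = (1/2) x^T Q x + c^T x + lambda^T (A x - b)
Stationarity (grad_x L = 0): Q x + c + A^T lambda = 0.
Primal feasibility: A x = b.

This gives the KKT block system:
  [ Q   A^T ] [ x     ]   [-c ]
  [ A    0  ] [ lambda ] = [ b ]

Solving the linear system:
  x*      = (-3.125, 0.875)
  lambda* = (24.125)
  f(x*)   = 56.9375

x* = (-3.125, 0.875), lambda* = (24.125)


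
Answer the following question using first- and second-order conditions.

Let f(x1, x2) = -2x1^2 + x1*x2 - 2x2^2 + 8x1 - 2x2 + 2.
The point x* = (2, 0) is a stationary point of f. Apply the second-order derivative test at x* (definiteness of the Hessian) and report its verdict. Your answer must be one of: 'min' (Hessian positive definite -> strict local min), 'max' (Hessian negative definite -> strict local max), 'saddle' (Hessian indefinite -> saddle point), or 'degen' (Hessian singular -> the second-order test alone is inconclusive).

Compute the Hessian H = grad^2 f:
  H = [[-4, 1], [1, -4]]
Verify stationarity: grad f(x*) = H x* + g = (0, 0).
Eigenvalues of H: -5, -3.
Both eigenvalues < 0, so H is negative definite -> x* is a strict local max.

max


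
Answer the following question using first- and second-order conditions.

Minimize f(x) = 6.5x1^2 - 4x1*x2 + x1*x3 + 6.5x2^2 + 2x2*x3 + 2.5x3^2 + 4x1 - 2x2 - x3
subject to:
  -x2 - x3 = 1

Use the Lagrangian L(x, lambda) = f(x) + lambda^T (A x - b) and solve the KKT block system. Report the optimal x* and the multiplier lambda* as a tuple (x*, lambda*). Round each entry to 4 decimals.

Form the Lagrangian:
  L(x, lambda) = (1/2) x^T Q x + c^T x + lambda^T (A x - b)
Stationarity (grad_x L = 0): Q x + c + A^T lambda = 0.
Primal feasibility: A x = b.

This gives the KKT block system:
  [ Q   A^T ] [ x     ]   [-c ]
  [ A    0  ] [ lambda ] = [ b ]

Solving the linear system:
  x*      = (-0.3312, -0.2611, -0.7389)
  lambda* = (-5.5478)
  f(x*)   = 2.742

x* = (-0.3312, -0.2611, -0.7389), lambda* = (-5.5478)


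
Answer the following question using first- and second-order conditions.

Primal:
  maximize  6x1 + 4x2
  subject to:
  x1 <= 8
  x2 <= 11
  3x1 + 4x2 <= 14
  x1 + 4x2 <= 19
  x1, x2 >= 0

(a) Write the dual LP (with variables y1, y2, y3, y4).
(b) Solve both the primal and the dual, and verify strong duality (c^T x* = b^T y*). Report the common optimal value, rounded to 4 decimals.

The standard primal-dual pair for 'max c^T x s.t. A x <= b, x >= 0' is:
  Dual:  min b^T y  s.t.  A^T y >= c,  y >= 0.

So the dual LP is:
  minimize  8y1 + 11y2 + 14y3 + 19y4
  subject to:
    y1 + 3y3 + y4 >= 6
    y2 + 4y3 + 4y4 >= 4
    y1, y2, y3, y4 >= 0

Solving the primal: x* = (4.6667, 0).
  primal value c^T x* = 28.
Solving the dual: y* = (0, 0, 2, 0).
  dual value b^T y* = 28.
Strong duality: c^T x* = b^T y*. Confirmed.

28


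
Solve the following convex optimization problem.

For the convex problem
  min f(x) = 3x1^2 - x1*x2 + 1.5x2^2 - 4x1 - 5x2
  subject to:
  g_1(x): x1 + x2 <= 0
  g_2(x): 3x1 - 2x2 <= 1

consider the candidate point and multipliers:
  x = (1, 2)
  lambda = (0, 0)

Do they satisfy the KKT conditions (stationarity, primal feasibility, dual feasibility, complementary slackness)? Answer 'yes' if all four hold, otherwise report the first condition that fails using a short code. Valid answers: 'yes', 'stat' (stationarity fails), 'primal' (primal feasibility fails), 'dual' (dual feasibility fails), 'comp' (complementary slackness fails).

Gradient of f: grad f(x) = Q x + c = (0, 0)
Constraint values g_i(x) = a_i^T x - b_i:
  g_1((1, 2)) = 3
  g_2((1, 2)) = -2
Stationarity residual: grad f(x) + sum_i lambda_i a_i = (0, 0)
  -> stationarity OK
Primal feasibility (all g_i <= 0): FAILS
Dual feasibility (all lambda_i >= 0): OK
Complementary slackness (lambda_i * g_i(x) = 0 for all i): OK

Verdict: the first failing condition is primal_feasibility -> primal.

primal
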